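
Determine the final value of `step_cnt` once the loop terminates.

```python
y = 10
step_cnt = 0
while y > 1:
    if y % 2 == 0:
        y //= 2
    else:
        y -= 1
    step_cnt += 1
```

Let's trace through this code step by step.

Initialize: y = 10
Initialize: step_cnt = 0
Entering loop: while y > 1:
After iteration 1: y = 5, step_cnt = 1
After iteration 2: y = 4, step_cnt = 2
After iteration 3: y = 2, step_cnt = 3
After iteration 4: y = 1, step_cnt = 4
Loop ends.

Final answer: 4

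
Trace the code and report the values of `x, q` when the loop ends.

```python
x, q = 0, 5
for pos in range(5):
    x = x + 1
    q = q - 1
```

Let's trace through this code step by step.

Initialize: x = 0
Initialize: q = 5
Entering loop: for pos in range(5):
After iteration 1: pos = 0, x = 1, q = 4
After iteration 2: pos = 1, x = 2, q = 3
After iteration 3: pos = 2, x = 3, q = 2
After iteration 4: pos = 3, x = 4, q = 1
After iteration 5: pos = 4, x = 5, q = 0
Loop ends.

Final answer: 5, 0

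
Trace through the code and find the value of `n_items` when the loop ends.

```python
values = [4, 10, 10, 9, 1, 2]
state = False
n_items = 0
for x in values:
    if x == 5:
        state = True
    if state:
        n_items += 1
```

Let's trace through this code step by step.

Initialize: values = [4, 10, 10, 9, 1, 2]
Initialize: state = False
Initialize: n_items = 0
Entering loop: for x in values:
After iteration 1: x = 4, n_items = 0
After iteration 2: x = 10, n_items = 0
After iteration 3: x = 10, n_items = 0
After iteration 4: x = 9, n_items = 0
After iteration 5: x = 1, n_items = 0
After iteration 6: x = 2, n_items = 0
Loop ends.

Final answer: 0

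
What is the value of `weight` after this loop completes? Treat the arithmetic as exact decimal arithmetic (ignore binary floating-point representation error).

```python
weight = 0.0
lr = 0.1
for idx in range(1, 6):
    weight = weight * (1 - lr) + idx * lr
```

Let's trace through this code step by step.

Initialize: weight = 0.0
Initialize: lr = 0.1
Entering loop: for idx in range(1, 6):
After iteration 1: idx = 1, weight = 0.1
After iteration 2: idx = 2, weight = 0.29
After iteration 3: idx = 3, weight = 0.561
After iteration 4: idx = 4, weight = 0.9049
After iteration 5: idx = 5, weight = 1.31441
Loop ends.

Final answer: 1.31441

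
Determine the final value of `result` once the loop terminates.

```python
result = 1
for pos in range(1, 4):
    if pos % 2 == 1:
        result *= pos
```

Let's trace through this code step by step.

Initialize: result = 1
Entering loop: for pos in range(1, 4):
After iteration 1: pos = 1, result = 1
After iteration 2: pos = 2, result = 1
After iteration 3: pos = 3, result = 3
Loop ends.

Final answer: 3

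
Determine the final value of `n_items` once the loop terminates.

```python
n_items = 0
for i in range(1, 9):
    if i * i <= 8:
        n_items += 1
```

Let's trace through this code step by step.

Initialize: n_items = 0
Entering loop: for i in range(1, 9):
After iteration 1: i = 1, n_items = 1
After iteration 2: i = 2, n_items = 2
After iteration 3: i = 3, n_items = 2
After iteration 4: i = 4, n_items = 2
After iteration 5: i = 5, n_items = 2
After iteration 6: i = 6, n_items = 2
After iteration 7: i = 7, n_items = 2
After iteration 8: i = 8, n_items = 2
Loop ends.

Final answer: 2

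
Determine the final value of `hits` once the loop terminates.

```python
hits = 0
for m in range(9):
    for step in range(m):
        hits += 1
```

Let's trace through this code step by step.

Initialize: hits = 0
Entering loop: for m in range(9):
After iteration 1: m = 0, hits = 0
After iteration 2: m = 1, hits = 1, step = 0
After iteration 3: m = 2, hits = 3, step = 1
After iteration 4: m = 3, hits = 6, step = 2
After iteration 5: m = 4, hits = 10, step = 3
After iteration 6: m = 5, hits = 15, step = 4
After iteration 7: m = 6, hits = 21, step = 5
After iteration 8: m = 7, hits = 28, step = 6
After iteration 9: m = 8, hits = 36, step = 7
Loop ends.

Final answer: 36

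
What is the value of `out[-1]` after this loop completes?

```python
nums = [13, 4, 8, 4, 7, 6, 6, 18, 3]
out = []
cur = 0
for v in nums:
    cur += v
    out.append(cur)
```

Let's trace through this code step by step.

Initialize: nums = [13, 4, 8, 4, 7, 6, 6, 18, 3]
Initialize: out = []
Initialize: cur = 0
Entering loop: for v in nums:
After iteration 1: v = 13, out = [13], cur = 13
After iteration 2: v = 4, out = [13, 17], cur = 17
After iteration 3: v = 8, out = [13, 17, 25], cur = 25
After iteration 4: v = 4, out = [13, 17, 25, 29], cur = 29
After iteration 5: v = 7, out = [13, 17, 25, 29, 36], cur = 36
After iteration 6: v = 6, out = [13, 17, 25, 29, 36, 42], cur = 42
After iteration 7: v = 6, out = [13, 17, 25, 29, 36, 42, 48], cur = 48
After iteration 8: v = 18, out = [13, 17, 25, 29, 36, 42, 48, 66], cur = 66
After iteration 9: v = 3, out = [13, 17, 25, 29, 36, 42, 48, 66, 69], cur = 69
Loop ends.
out[-1] = 69

Final answer: 69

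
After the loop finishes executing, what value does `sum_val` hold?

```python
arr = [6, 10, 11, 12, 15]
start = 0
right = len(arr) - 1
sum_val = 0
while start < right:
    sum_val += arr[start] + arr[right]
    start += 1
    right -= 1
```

Let's trace through this code step by step.

Initialize: arr = [6, 10, 11, 12, 15]
Initialize: start = 0
Initialize: right = 4
Initialize: sum_val = 0
Entering loop: while start < right:
After iteration 1: start = 1, right = 3, sum_val = 21
After iteration 2: start = 2, right = 2, sum_val = 43
Loop ends.

Final answer: 43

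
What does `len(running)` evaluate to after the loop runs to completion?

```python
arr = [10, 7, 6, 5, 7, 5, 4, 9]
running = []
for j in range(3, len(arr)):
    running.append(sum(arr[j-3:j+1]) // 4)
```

Let's trace through this code step by step.

Initialize: arr = [10, 7, 6, 5, 7, 5, 4, 9]
Initialize: running = []
Entering loop: for j in range(3, len(arr)):
After iteration 1: j = 3, running = [7]
After iteration 2: j = 4, running = [7, 6]
After iteration 3: j = 5, running = [7, 6, 5]
After iteration 4: j = 6, running = [7, 6, 5, 5]
After iteration 5: j = 7, running = [7, 6, 5, 5, 6]
Loop ends.
len(running) = 5

Final answer: 5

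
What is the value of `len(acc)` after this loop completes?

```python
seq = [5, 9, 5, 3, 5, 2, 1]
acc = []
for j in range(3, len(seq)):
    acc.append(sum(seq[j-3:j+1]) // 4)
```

Let's trace through this code step by step.

Initialize: seq = [5, 9, 5, 3, 5, 2, 1]
Initialize: acc = []
Entering loop: for j in range(3, len(seq)):
After iteration 1: j = 3, acc = [5]
After iteration 2: j = 4, acc = [5, 5]
After iteration 3: j = 5, acc = [5, 5, 3]
After iteration 4: j = 6, acc = [5, 5, 3, 2]
Loop ends.
len(acc) = 4

Final answer: 4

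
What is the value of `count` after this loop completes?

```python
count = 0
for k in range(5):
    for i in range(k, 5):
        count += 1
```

Let's trace through this code step by step.

Initialize: count = 0
Entering loop: for k in range(5):
After iteration 1: k = 0, count = 5
After iteration 2: k = 1, count = 9
After iteration 3: k = 2, count = 12
After iteration 4: k = 3, count = 14
After iteration 5: k = 4, count = 15
Loop ends.

Final answer: 15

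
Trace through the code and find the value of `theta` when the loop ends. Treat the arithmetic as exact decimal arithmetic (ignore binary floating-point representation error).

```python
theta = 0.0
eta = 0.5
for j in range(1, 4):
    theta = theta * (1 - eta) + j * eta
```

Let's trace through this code step by step.

Initialize: theta = 0.0
Initialize: eta = 0.5
Entering loop: for j in range(1, 4):
After iteration 1: j = 1, theta = 0.5
After iteration 2: j = 2, theta = 1.25
After iteration 3: j = 3, theta = 2.125
Loop ends.

Final answer: 2.125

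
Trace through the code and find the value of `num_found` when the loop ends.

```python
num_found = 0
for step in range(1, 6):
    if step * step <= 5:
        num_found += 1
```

Let's trace through this code step by step.

Initialize: num_found = 0
Entering loop: for step in range(1, 6):
After iteration 1: step = 1, num_found = 1
After iteration 2: step = 2, num_found = 2
After iteration 3: step = 3, num_found = 2
After iteration 4: step = 4, num_found = 2
After iteration 5: step = 5, num_found = 2
Loop ends.

Final answer: 2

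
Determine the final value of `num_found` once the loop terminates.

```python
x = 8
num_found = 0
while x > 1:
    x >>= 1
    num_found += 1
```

Let's trace through this code step by step.

Initialize: x = 8
Initialize: num_found = 0
Entering loop: while x > 1:
After iteration 1: x = 4, num_found = 1
After iteration 2: x = 2, num_found = 2
After iteration 3: x = 1, num_found = 3
Loop ends.

Final answer: 3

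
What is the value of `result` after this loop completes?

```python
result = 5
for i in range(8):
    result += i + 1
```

Let's trace through this code step by step.

Initialize: result = 5
Entering loop: for i in range(8):
After iteration 1: i = 0, result = 6
After iteration 2: i = 1, result = 8
After iteration 3: i = 2, result = 11
After iteration 4: i = 3, result = 15
After iteration 5: i = 4, result = 20
After iteration 6: i = 5, result = 26
After iteration 7: i = 6, result = 33
After iteration 8: i = 7, result = 41
Loop ends.

Final answer: 41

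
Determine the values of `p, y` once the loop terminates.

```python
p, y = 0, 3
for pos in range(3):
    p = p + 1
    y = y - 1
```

Let's trace through this code step by step.

Initialize: p = 0
Initialize: y = 3
Entering loop: for pos in range(3):
After iteration 1: pos = 0, p = 1, y = 2
After iteration 2: pos = 1, p = 2, y = 1
After iteration 3: pos = 2, p = 3, y = 0
Loop ends.

Final answer: 3, 0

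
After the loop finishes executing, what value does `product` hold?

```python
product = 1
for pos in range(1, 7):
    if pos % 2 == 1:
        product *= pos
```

Let's trace through this code step by step.

Initialize: product = 1
Entering loop: for pos in range(1, 7):
After iteration 1: pos = 1, product = 1
After iteration 2: pos = 2, product = 1
After iteration 3: pos = 3, product = 3
After iteration 4: pos = 4, product = 3
After iteration 5: pos = 5, product = 15
After iteration 6: pos = 6, product = 15
Loop ends.

Final answer: 15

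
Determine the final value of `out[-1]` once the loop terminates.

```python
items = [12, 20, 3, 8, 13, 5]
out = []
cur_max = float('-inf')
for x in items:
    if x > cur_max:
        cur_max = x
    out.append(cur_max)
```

Let's trace through this code step by step.

Initialize: items = [12, 20, 3, 8, 13, 5]
Initialize: out = []
Initialize: cur_max = -inf
Entering loop: for x in items:
After iteration 1: x = 12, out = [12], cur_max = 12
After iteration 2: x = 20, out = [12, 20], cur_max = 20
After iteration 3: x = 3, out = [12, 20, 20], cur_max = 20
After iteration 4: x = 8, out = [12, 20, 20, 20], cur_max = 20
After iteration 5: x = 13, out = [12, 20, 20, 20, 20], cur_max = 20
After iteration 6: x = 5, out = [12, 20, 20, 20, 20, 20], cur_max = 20
Loop ends.
out[-1] = 20

Final answer: 20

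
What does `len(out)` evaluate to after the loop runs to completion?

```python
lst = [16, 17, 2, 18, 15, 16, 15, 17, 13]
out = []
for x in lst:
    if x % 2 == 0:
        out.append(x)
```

Let's trace through this code step by step.

Initialize: lst = [16, 17, 2, 18, 15, 16, 15, 17, 13]
Initialize: out = []
Entering loop: for x in lst:
After iteration 1: x = 16, out = [16]
After iteration 2: x = 17, out = [16]
After iteration 3: x = 2, out = [16, 2]
After iteration 4: x = 18, out = [16, 2, 18]
After iteration 5: x = 15, out = [16, 2, 18]
After iteration 6: x = 16, out = [16, 2, 18, 16]
After iteration 7: x = 15, out = [16, 2, 18, 16]
After iteration 8: x = 17, out = [16, 2, 18, 16]
After iteration 9: x = 13, out = [16, 2, 18, 16]
Loop ends.
len(out) = 4

Final answer: 4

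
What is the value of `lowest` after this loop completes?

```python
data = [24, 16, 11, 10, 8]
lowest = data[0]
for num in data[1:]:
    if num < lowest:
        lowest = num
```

Let's trace through this code step by step.

Initialize: data = [24, 16, 11, 10, 8]
Initialize: lowest = 24
Entering loop: for num in data[1:]:
After iteration 1: num = 16, lowest = 16
After iteration 2: num = 11, lowest = 11
After iteration 3: num = 10, lowest = 10
After iteration 4: num = 8, lowest = 8
Loop ends.

Final answer: 8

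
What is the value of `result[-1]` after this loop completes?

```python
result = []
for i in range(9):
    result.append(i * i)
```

Let's trace through this code step by step.

Initialize: result = []
Entering loop: for i in range(9):
After iteration 1: i = 0, result = [0]
After iteration 2: i = 1, result = [0, 1]
After iteration 3: i = 2, result = [0, 1, 4]
After iteration 4: i = 3, result = [0, 1, 4, 9]
After iteration 5: i = 4, result = [0, 1, 4, 9, 16]
After iteration 6: i = 5, result = [0, 1, 4, 9, 16, 25]
After iteration 7: i = 6, result = [0, 1, 4, 9, 16, 25, 36]
After iteration 8: i = 7, result = [0, 1, 4, 9, 16, 25, 36, 49]
After iteration 9: i = 8, result = [0, 1, 4, 9, 16, 25, 36, 49, 64]
Loop ends.
result[-1] = 64

Final answer: 64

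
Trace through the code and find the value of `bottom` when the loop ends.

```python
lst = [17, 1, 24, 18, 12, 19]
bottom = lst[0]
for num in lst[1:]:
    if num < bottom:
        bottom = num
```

Let's trace through this code step by step.

Initialize: lst = [17, 1, 24, 18, 12, 19]
Initialize: bottom = 17
Entering loop: for num in lst[1:]:
After iteration 1: num = 1, bottom = 1
After iteration 2: num = 24, bottom = 1
After iteration 3: num = 18, bottom = 1
After iteration 4: num = 12, bottom = 1
After iteration 5: num = 19, bottom = 1
Loop ends.

Final answer: 1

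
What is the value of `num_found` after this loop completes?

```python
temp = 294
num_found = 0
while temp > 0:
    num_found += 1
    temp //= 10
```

Let's trace through this code step by step.

Initialize: temp = 294
Initialize: num_found = 0
Entering loop: while temp > 0:
After iteration 1: temp = 29, num_found = 1
After iteration 2: temp = 2, num_found = 2
After iteration 3: temp = 0, num_found = 3
Loop ends.

Final answer: 3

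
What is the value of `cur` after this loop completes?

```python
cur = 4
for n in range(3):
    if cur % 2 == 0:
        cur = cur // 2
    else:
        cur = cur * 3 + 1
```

Let's trace through this code step by step.

Initialize: cur = 4
Entering loop: for n in range(3):
After iteration 1: n = 0, cur = 2
After iteration 2: n = 1, cur = 1
After iteration 3: n = 2, cur = 4
Loop ends.

Final answer: 4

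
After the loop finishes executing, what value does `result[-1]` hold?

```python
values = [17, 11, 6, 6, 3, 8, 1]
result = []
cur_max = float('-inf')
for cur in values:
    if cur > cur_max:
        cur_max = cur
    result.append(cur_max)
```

Let's trace through this code step by step.

Initialize: values = [17, 11, 6, 6, 3, 8, 1]
Initialize: result = []
Initialize: cur_max = -inf
Entering loop: for cur in values:
After iteration 1: cur = 17, result = [17], cur_max = 17
After iteration 2: cur = 11, result = [17, 17], cur_max = 17
After iteration 3: cur = 6, result = [17, 17, 17], cur_max = 17
After iteration 4: cur = 6, result = [17, 17, 17, 17], cur_max = 17
After iteration 5: cur = 3, result = [17, 17, 17, 17, 17], cur_max = 17
After iteration 6: cur = 8, result = [17, 17, 17, 17, 17, 17], cur_max = 17
After iteration 7: cur = 1, result = [17, 17, 17, 17, 17, 17, 17], cur_max = 17
Loop ends.
result[-1] = 17

Final answer: 17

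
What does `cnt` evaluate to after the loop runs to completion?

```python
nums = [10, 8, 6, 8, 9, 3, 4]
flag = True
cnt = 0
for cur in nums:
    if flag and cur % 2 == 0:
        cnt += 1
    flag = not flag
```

Let's trace through this code step by step.

Initialize: nums = [10, 8, 6, 8, 9, 3, 4]
Initialize: flag = True
Initialize: cnt = 0
Entering loop: for cur in nums:
After iteration 1: cur = 10, flag = False, cnt = 1
After iteration 2: cur = 8, flag = True, cnt = 1
After iteration 3: cur = 6, flag = False, cnt = 2
After iteration 4: cur = 8, flag = True, cnt = 2
After iteration 5: cur = 9, flag = False, cnt = 2
After iteration 6: cur = 3, flag = True, cnt = 2
After iteration 7: cur = 4, flag = False, cnt = 3
Loop ends.

Final answer: 3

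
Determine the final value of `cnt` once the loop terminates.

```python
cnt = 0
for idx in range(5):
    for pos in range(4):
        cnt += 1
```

Let's trace through this code step by step.

Initialize: cnt = 0
Entering loop: for idx in range(5):
After iteration 1: idx = 0, cnt = 4
After iteration 2: idx = 1, cnt = 8
After iteration 3: idx = 2, cnt = 12
After iteration 4: idx = 3, cnt = 16
After iteration 5: idx = 4, cnt = 20
Loop ends.

Final answer: 20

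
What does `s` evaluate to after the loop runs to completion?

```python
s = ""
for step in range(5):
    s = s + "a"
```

Let's trace through this code step by step.

Initialize: s = ''
Entering loop: for step in range(5):
After iteration 1: step = 0, s = 'a'
After iteration 2: step = 1, s = 'aa'
After iteration 3: step = 2, s = 'aaa'
After iteration 4: step = 3, s = 'aaaa'
After iteration 5: step = 4, s = 'aaaaa'
Loop ends.

Final answer: 'aaaaa'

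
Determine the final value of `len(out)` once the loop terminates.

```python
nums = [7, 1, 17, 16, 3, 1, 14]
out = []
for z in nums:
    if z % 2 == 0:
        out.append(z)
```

Let's trace through this code step by step.

Initialize: nums = [7, 1, 17, 16, 3, 1, 14]
Initialize: out = []
Entering loop: for z in nums:
After iteration 1: z = 7, out = []
After iteration 2: z = 1, out = []
After iteration 3: z = 17, out = []
After iteration 4: z = 16, out = [16]
After iteration 5: z = 3, out = [16]
After iteration 6: z = 1, out = [16]
After iteration 7: z = 14, out = [16, 14]
Loop ends.
len(out) = 2

Final answer: 2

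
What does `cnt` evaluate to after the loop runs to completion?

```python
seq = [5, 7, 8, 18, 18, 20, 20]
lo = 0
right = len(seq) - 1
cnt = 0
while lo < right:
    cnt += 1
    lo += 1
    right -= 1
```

Let's trace through this code step by step.

Initialize: seq = [5, 7, 8, 18, 18, 20, 20]
Initialize: lo = 0
Initialize: right = 6
Initialize: cnt = 0
Entering loop: while lo < right:
After iteration 1: lo = 1, right = 5, cnt = 1
After iteration 2: lo = 2, right = 4, cnt = 2
After iteration 3: lo = 3, right = 3, cnt = 3
Loop ends.

Final answer: 3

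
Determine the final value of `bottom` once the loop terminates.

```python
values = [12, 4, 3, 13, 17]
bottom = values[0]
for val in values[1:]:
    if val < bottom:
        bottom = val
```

Let's trace through this code step by step.

Initialize: values = [12, 4, 3, 13, 17]
Initialize: bottom = 12
Entering loop: for val in values[1:]:
After iteration 1: val = 4, bottom = 4
After iteration 2: val = 3, bottom = 3
After iteration 3: val = 13, bottom = 3
After iteration 4: val = 17, bottom = 3
Loop ends.

Final answer: 3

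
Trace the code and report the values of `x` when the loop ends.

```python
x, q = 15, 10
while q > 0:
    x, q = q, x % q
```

Let's trace through this code step by step.

Initialize: x = 15
Initialize: q = 10
Entering loop: while q > 0:
After iteration 1: x = 10, q = 5
After iteration 2: x = 5, q = 0
Loop ends.

Final answer: 5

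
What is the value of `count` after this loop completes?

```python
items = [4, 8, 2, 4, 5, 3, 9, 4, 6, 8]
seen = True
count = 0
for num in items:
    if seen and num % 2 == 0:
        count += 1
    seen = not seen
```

Let's trace through this code step by step.

Initialize: items = [4, 8, 2, 4, 5, 3, 9, 4, 6, 8]
Initialize: seen = True
Initialize: count = 0
Entering loop: for num in items:
After iteration 1: num = 4, seen = False, count = 1
After iteration 2: num = 8, seen = True, count = 1
After iteration 3: num = 2, seen = False, count = 2
After iteration 4: num = 4, seen = True, count = 2
After iteration 5: num = 5, seen = False, count = 2
After iteration 6: num = 3, seen = True, count = 2
After iteration 7: num = 9, seen = False, count = 2
After iteration 8: num = 4, seen = True, count = 2
After iteration 9: num = 6, seen = False, count = 3
After iteration 10: num = 8, seen = True, count = 3
Loop ends.

Final answer: 3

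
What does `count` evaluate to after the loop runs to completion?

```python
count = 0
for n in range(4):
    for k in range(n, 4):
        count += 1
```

Let's trace through this code step by step.

Initialize: count = 0
Entering loop: for n in range(4):
After iteration 1: n = 0, count = 4
After iteration 2: n = 1, count = 7
After iteration 3: n = 2, count = 9
After iteration 4: n = 3, count = 10
Loop ends.

Final answer: 10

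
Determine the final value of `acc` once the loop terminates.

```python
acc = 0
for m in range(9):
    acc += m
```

Let's trace through this code step by step.

Initialize: acc = 0
Entering loop: for m in range(9):
After iteration 1: m = 0, acc = 0
After iteration 2: m = 1, acc = 1
After iteration 3: m = 2, acc = 3
After iteration 4: m = 3, acc = 6
After iteration 5: m = 4, acc = 10
After iteration 6: m = 5, acc = 15
After iteration 7: m = 6, acc = 21
After iteration 8: m = 7, acc = 28
After iteration 9: m = 8, acc = 36
Loop ends.

Final answer: 36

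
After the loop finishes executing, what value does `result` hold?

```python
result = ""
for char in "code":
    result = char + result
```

Let's trace through this code step by step.

Initialize: result = ''
Entering loop: for char in "code":
After iteration 1: char = 'c', result = 'c'
After iteration 2: char = 'o', result = 'oc'
After iteration 3: char = 'd', result = 'doc'
After iteration 4: char = 'e', result = 'edoc'
Loop ends.

Final answer: 'edoc'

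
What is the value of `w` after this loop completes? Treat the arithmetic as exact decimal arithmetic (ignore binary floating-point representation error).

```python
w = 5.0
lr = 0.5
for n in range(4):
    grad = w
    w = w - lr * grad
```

Let's trace through this code step by step.

Initialize: w = 5.0
Initialize: lr = 0.5
Entering loop: for n in range(4):
After iteration 1: n = 0, w = 2.5, grad = 5.0
After iteration 2: n = 1, w = 1.25, grad = 2.5
After iteration 3: n = 2, w = 0.625, grad = 1.25
After iteration 4: n = 3, w = 0.3125, grad = 0.625
Loop ends.

Final answer: 0.3125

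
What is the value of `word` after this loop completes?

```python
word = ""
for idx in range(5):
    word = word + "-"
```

Let's trace through this code step by step.

Initialize: word = ''
Entering loop: for idx in range(5):
After iteration 1: idx = 0, word = '-'
After iteration 2: idx = 1, word = '--'
After iteration 3: idx = 2, word = '---'
After iteration 4: idx = 3, word = '----'
After iteration 5: idx = 4, word = '-----'
Loop ends.

Final answer: '-----'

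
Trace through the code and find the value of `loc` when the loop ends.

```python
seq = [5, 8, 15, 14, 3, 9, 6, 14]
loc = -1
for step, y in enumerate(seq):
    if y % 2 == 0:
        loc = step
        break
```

Let's trace through this code step by step.

Initialize: seq = [5, 8, 15, 14, 3, 9, 6, 14]
Initialize: loc = -1
Entering loop: for step, y in enumerate(seq):
After iteration 1: step = 0, y = 5, loc = -1
After iteration 2: step = 1, y = 8, loc = 1
Loop ends.

Final answer: 1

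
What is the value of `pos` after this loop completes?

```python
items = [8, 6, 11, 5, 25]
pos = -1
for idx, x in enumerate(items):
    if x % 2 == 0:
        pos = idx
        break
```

Let's trace through this code step by step.

Initialize: items = [8, 6, 11, 5, 25]
Initialize: pos = -1
Entering loop: for idx, x in enumerate(items):
After iteration 1: idx = 0, x = 8, pos = 0
Loop ends.

Final answer: 0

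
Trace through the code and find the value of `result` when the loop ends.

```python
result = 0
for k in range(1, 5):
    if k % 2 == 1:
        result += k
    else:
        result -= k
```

Let's trace through this code step by step.

Initialize: result = 0
Entering loop: for k in range(1, 5):
After iteration 1: k = 1, result = 1
After iteration 2: k = 2, result = -1
After iteration 3: k = 3, result = 2
After iteration 4: k = 4, result = -2
Loop ends.

Final answer: -2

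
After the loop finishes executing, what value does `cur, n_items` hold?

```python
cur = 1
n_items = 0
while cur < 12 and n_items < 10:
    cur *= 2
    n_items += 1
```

Let's trace through this code step by step.

Initialize: cur = 1
Initialize: n_items = 0
Entering loop: while cur < 12 and n_items < 10:
After iteration 1: cur = 2, n_items = 1
After iteration 2: cur = 4, n_items = 2
After iteration 3: cur = 8, n_items = 3
After iteration 4: cur = 16, n_items = 4
Loop ends.

Final answer: 16, 4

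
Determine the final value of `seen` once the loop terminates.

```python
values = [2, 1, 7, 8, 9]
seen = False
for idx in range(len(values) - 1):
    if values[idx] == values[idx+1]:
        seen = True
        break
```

Let's trace through this code step by step.

Initialize: values = [2, 1, 7, 8, 9]
Initialize: seen = False
Entering loop: for idx in range(len(values) - 1):
After iteration 1: idx = 0, seen = False
After iteration 2: idx = 1, seen = False
After iteration 3: idx = 2, seen = False
After iteration 4: idx = 3, seen = False
Loop ends.

Final answer: False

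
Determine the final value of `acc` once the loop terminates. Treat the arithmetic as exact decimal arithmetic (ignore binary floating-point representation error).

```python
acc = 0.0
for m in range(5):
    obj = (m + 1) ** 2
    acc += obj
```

Let's trace through this code step by step.

Initialize: acc = 0.0
Entering loop: for m in range(5):
After iteration 1: m = 0, acc = 1.0, obj = 1
After iteration 2: m = 1, acc = 5.0, obj = 4
After iteration 3: m = 2, acc = 14.0, obj = 9
After iteration 4: m = 3, acc = 30.0, obj = 16
After iteration 5: m = 4, acc = 55.0, obj = 25
Loop ends.

Final answer: 55.0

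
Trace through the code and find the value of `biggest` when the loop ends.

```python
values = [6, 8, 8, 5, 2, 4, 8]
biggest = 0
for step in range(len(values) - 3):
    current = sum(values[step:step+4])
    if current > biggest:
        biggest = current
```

Let's trace through this code step by step.

Initialize: values = [6, 8, 8, 5, 2, 4, 8]
Initialize: biggest = 0
Entering loop: for step in range(len(values) - 3):
After iteration 1: step = 0, biggest = 27, current = 27
After iteration 2: step = 1, biggest = 27, current = 23
After iteration 3: step = 2, biggest = 27, current = 19
After iteration 4: step = 3, biggest = 27, current = 19
Loop ends.

Final answer: 27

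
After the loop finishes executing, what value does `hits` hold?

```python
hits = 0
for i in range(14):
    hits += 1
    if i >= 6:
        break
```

Let's trace through this code step by step.

Initialize: hits = 0
Entering loop: for i in range(14):
After iteration 1: i = 0, hits = 1
After iteration 2: i = 1, hits = 2
After iteration 3: i = 2, hits = 3
After iteration 4: i = 3, hits = 4
After iteration 5: i = 4, hits = 5
After iteration 6: i = 5, hits = 6
After iteration 7: i = 6, hits = 7
Loop ends.

Final answer: 7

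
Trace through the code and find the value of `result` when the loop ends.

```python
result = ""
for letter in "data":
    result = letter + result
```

Let's trace through this code step by step.

Initialize: result = ''
Entering loop: for letter in "data":
After iteration 1: letter = 'd', result = 'd'
After iteration 2: letter = 'a', result = 'ad'
After iteration 3: letter = 't', result = 'tad'
After iteration 4: letter = 'a', result = 'atad'
Loop ends.

Final answer: 'atad'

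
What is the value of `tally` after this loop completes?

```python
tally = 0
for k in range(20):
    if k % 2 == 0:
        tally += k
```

Let's trace through this code step by step.

Initialize: tally = 0
Entering loop: for k in range(20):
After iteration 1: k = 0, tally = 0
After iteration 2: k = 1, tally = 0
After iteration 3: k = 2, tally = 2
After iteration 4: k = 3, tally = 2
After iteration 5: k = 4, tally = 6
After iteration 6: k = 5, tally = 6
After iteration 7: k = 6, tally = 12
After iteration 8: k = 7, tally = 12
After iteration 9: k = 8, tally = 20
After iteration 10: k = 9, tally = 20
After iteration 11: k = 10, tally = 30
After iteration 12: k = 11, tally = 30
After iteration 13: k = 12, tally = 42
After iteration 14: k = 13, tally = 42
After iteration 15: k = 14, tally = 56
After iteration 16: k = 15, tally = 56
After iteration 17: k = 16, tally = 72
After iteration 18: k = 17, tally = 72
After iteration 19: k = 18, tally = 90
After iteration 20: k = 19, tally = 90
Loop ends.

Final answer: 90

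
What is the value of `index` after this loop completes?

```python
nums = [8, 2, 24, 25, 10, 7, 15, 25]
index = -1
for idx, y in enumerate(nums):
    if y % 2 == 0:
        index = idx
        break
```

Let's trace through this code step by step.

Initialize: nums = [8, 2, 24, 25, 10, 7, 15, 25]
Initialize: index = -1
Entering loop: for idx, y in enumerate(nums):
After iteration 1: idx = 0, y = 8, index = 0
Loop ends.

Final answer: 0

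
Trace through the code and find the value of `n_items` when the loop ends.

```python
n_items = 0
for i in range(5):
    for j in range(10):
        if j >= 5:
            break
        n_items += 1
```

Let's trace through this code step by step.

Initialize: n_items = 0
Entering loop: for i in range(5):
After iteration 1: i = 0, n_items = 5
After iteration 2: i = 1, n_items = 10
After iteration 3: i = 2, n_items = 15
After iteration 4: i = 3, n_items = 20
After iteration 5: i = 4, n_items = 25
Loop ends.

Final answer: 25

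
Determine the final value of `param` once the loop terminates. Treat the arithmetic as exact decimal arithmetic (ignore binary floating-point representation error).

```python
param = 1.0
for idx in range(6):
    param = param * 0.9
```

Let's trace through this code step by step.

Initialize: param = 1.0
Entering loop: for idx in range(6):
After iteration 1: idx = 0, param = 0.9
After iteration 2: idx = 1, param = 0.81
After iteration 3: idx = 2, param = 0.729
After iteration 4: idx = 3, param = 0.6561
After iteration 5: idx = 4, param = 0.59049
After iteration 6: idx = 5, param = 0.531441
Loop ends.

Final answer: 0.531441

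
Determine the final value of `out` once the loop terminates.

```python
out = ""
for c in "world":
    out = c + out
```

Let's trace through this code step by step.

Initialize: out = ''
Entering loop: for c in "world":
After iteration 1: c = 'w', out = 'w'
After iteration 2: c = 'o', out = 'ow'
After iteration 3: c = 'r', out = 'row'
After iteration 4: c = 'l', out = 'lrow'
After iteration 5: c = 'd', out = 'dlrow'
Loop ends.

Final answer: 'dlrow'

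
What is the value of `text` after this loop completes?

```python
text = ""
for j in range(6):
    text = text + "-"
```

Let's trace through this code step by step.

Initialize: text = ''
Entering loop: for j in range(6):
After iteration 1: j = 0, text = '-'
After iteration 2: j = 1, text = '--'
After iteration 3: j = 2, text = '---'
After iteration 4: j = 3, text = '----'
After iteration 5: j = 4, text = '-----'
After iteration 6: j = 5, text = '------'
Loop ends.

Final answer: '------'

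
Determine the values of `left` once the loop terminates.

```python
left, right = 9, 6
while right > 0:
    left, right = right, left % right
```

Let's trace through this code step by step.

Initialize: left = 9
Initialize: right = 6
Entering loop: while right > 0:
After iteration 1: left = 6, right = 3
After iteration 2: left = 3, right = 0
Loop ends.

Final answer: 3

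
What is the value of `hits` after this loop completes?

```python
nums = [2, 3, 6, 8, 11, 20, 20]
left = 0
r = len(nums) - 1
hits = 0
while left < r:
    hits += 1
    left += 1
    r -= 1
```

Let's trace through this code step by step.

Initialize: nums = [2, 3, 6, 8, 11, 20, 20]
Initialize: left = 0
Initialize: r = 6
Initialize: hits = 0
Entering loop: while left < r:
After iteration 1: left = 1, r = 5, hits = 1
After iteration 2: left = 2, r = 4, hits = 2
After iteration 3: left = 3, r = 3, hits = 3
Loop ends.

Final answer: 3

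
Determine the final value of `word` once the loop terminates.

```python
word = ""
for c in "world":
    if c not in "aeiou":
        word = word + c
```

Let's trace through this code step by step.

Initialize: word = ''
Entering loop: for c in "world":
After iteration 1: c = 'w', word = 'w'
After iteration 2: c = 'o', word = 'w'
After iteration 3: c = 'r', word = 'wr'
After iteration 4: c = 'l', word = 'wrl'
After iteration 5: c = 'd', word = 'wrld'
Loop ends.

Final answer: 'wrld'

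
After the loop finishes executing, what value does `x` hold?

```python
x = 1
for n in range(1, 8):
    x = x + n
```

Let's trace through this code step by step.

Initialize: x = 1
Entering loop: for n in range(1, 8):
After iteration 1: n = 1, x = 2
After iteration 2: n = 2, x = 4
After iteration 3: n = 3, x = 7
After iteration 4: n = 4, x = 11
After iteration 5: n = 5, x = 16
After iteration 6: n = 6, x = 22
After iteration 7: n = 7, x = 29
Loop ends.

Final answer: 29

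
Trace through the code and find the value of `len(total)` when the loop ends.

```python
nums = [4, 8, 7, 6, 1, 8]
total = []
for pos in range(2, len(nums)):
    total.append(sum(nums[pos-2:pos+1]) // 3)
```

Let's trace through this code step by step.

Initialize: nums = [4, 8, 7, 6, 1, 8]
Initialize: total = []
Entering loop: for pos in range(2, len(nums)):
After iteration 1: pos = 2, total = [6]
After iteration 2: pos = 3, total = [6, 7]
After iteration 3: pos = 4, total = [6, 7, 4]
After iteration 4: pos = 5, total = [6, 7, 4, 5]
Loop ends.
len(total) = 4

Final answer: 4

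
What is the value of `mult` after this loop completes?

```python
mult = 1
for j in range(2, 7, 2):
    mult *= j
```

Let's trace through this code step by step.

Initialize: mult = 1
Entering loop: for j in range(2, 7, 2):
After iteration 1: j = 2, mult = 2
After iteration 2: j = 4, mult = 8
After iteration 3: j = 6, mult = 48
Loop ends.

Final answer: 48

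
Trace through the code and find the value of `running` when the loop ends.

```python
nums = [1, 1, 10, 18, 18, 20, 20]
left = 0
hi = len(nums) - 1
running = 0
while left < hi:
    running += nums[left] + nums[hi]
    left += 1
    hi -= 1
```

Let's trace through this code step by step.

Initialize: nums = [1, 1, 10, 18, 18, 20, 20]
Initialize: left = 0
Initialize: hi = 6
Initialize: running = 0
Entering loop: while left < hi:
After iteration 1: left = 1, hi = 5, running = 21
After iteration 2: left = 2, hi = 4, running = 42
After iteration 3: left = 3, hi = 3, running = 70
Loop ends.

Final answer: 70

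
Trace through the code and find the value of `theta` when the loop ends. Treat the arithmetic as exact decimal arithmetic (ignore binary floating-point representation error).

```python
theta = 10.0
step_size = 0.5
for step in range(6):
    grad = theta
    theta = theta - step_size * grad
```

Let's trace through this code step by step.

Initialize: theta = 10.0
Initialize: step_size = 0.5
Entering loop: for step in range(6):
After iteration 1: step = 0, theta = 5.0, grad = 10.0
After iteration 2: step = 1, theta = 2.5, grad = 5.0
After iteration 3: step = 2, theta = 1.25, grad = 2.5
After iteration 4: step = 3, theta = 0.625, grad = 1.25
After iteration 5: step = 4, theta = 0.3125, grad = 0.625
After iteration 6: step = 5, theta = 0.15625, grad = 0.3125
Loop ends.

Final answer: 0.15625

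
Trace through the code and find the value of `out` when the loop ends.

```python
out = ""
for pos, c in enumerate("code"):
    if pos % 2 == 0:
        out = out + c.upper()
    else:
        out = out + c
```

Let's trace through this code step by step.

Initialize: out = ''
Entering loop: for pos, c in enumerate("code"):
After iteration 1: pos = 0, c = 'c', out = 'C'
After iteration 2: pos = 1, c = 'o', out = 'Co'
After iteration 3: pos = 2, c = 'd', out = 'CoD'
After iteration 4: pos = 3, c = 'e', out = 'CoDe'
Loop ends.

Final answer: 'CoDe'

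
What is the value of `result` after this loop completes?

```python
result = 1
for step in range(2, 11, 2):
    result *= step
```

Let's trace through this code step by step.

Initialize: result = 1
Entering loop: for step in range(2, 11, 2):
After iteration 1: step = 2, result = 2
After iteration 2: step = 4, result = 8
After iteration 3: step = 6, result = 48
After iteration 4: step = 8, result = 384
After iteration 5: step = 10, result = 3840
Loop ends.

Final answer: 3840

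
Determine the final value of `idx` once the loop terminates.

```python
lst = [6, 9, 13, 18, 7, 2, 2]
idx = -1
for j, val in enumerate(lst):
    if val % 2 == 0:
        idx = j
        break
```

Let's trace through this code step by step.

Initialize: lst = [6, 9, 13, 18, 7, 2, 2]
Initialize: idx = -1
Entering loop: for j, val in enumerate(lst):
After iteration 1: j = 0, val = 6, idx = 0
Loop ends.

Final answer: 0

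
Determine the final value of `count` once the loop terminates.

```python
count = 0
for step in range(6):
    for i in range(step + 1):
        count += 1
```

Let's trace through this code step by step.

Initialize: count = 0
Entering loop: for step in range(6):
After iteration 1: step = 0, count = 1, i = 0
After iteration 2: step = 1, count = 3, i = 1
After iteration 3: step = 2, count = 6, i = 2
After iteration 4: step = 3, count = 10, i = 3
After iteration 5: step = 4, count = 15, i = 4
After iteration 6: step = 5, count = 21, i = 5
Loop ends.

Final answer: 21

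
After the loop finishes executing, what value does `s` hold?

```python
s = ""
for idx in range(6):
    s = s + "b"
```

Let's trace through this code step by step.

Initialize: s = ''
Entering loop: for idx in range(6):
After iteration 1: idx = 0, s = 'b'
After iteration 2: idx = 1, s = 'bb'
After iteration 3: idx = 2, s = 'bbb'
After iteration 4: idx = 3, s = 'bbbb'
After iteration 5: idx = 4, s = 'bbbbb'
After iteration 6: idx = 5, s = 'bbbbbb'
Loop ends.

Final answer: 'bbbbbb'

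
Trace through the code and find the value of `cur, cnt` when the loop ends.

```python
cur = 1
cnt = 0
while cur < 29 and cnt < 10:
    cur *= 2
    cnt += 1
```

Let's trace through this code step by step.

Initialize: cur = 1
Initialize: cnt = 0
Entering loop: while cur < 29 and cnt < 10:
After iteration 1: cur = 2, cnt = 1
After iteration 2: cur = 4, cnt = 2
After iteration 3: cur = 8, cnt = 3
After iteration 4: cur = 16, cnt = 4
After iteration 5: cur = 32, cnt = 5
Loop ends.

Final answer: 32, 5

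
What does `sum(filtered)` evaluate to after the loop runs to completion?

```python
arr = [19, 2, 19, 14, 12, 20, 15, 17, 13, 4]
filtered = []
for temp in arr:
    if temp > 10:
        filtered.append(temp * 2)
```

Let's trace through this code step by step.

Initialize: arr = [19, 2, 19, 14, 12, 20, 15, 17, 13, 4]
Initialize: filtered = []
Entering loop: for temp in arr:
After iteration 1: temp = 19, filtered = [38]
After iteration 2: temp = 2, filtered = [38]
After iteration 3: temp = 19, filtered = [38, 38]
After iteration 4: temp = 14, filtered = [38, 38, 28]
After iteration 5: temp = 12, filtered = [38, 38, 28, 24]
After iteration 6: temp = 20, filtered = [38, 38, 28, 24, 40]
After iteration 7: temp = 15, filtered = [38, 38, 28, 24, 40, 30]
After iteration 8: temp = 17, filtered = [38, 38, 28, 24, 40, 30, 34]
After iteration 9: temp = 13, filtered = [38, 38, 28, 24, 40, 30, 34, 26]
After iteration 10: temp = 4, filtered = [38, 38, 28, 24, 40, 30, 34, 26]
Loop ends.
sum(filtered) = 258

Final answer: 258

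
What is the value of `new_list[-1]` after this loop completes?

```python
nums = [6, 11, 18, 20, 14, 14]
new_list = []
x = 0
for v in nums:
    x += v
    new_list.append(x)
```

Let's trace through this code step by step.

Initialize: nums = [6, 11, 18, 20, 14, 14]
Initialize: new_list = []
Initialize: x = 0
Entering loop: for v in nums:
After iteration 1: v = 6, new_list = [6], x = 6
After iteration 2: v = 11, new_list = [6, 17], x = 17
After iteration 3: v = 18, new_list = [6, 17, 35], x = 35
After iteration 4: v = 20, new_list = [6, 17, 35, 55], x = 55
After iteration 5: v = 14, new_list = [6, 17, 35, 55, 69], x = 69
After iteration 6: v = 14, new_list = [6, 17, 35, 55, 69, 83], x = 83
Loop ends.
new_list[-1] = 83

Final answer: 83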